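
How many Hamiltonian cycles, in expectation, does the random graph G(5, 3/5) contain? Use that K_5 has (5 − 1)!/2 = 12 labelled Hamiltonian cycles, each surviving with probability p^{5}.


K_5 has (5 − 1)!/2 = 12 labelled Hamiltonian cycles.
For each such Hamiltonian cycle H, let X_H = 1 if all 5 edges of H are present in G. Then P[X_H = 1] = p^{5} = (3/5)^{5} = 243/3125.
By linearity of expectation: E[X] = Σ_H E[X_H] = 12 · p^{5} = 12 · 243/3125 = 2916/3125.
Numerically: E[X] ≈ 0.9331.

E[X] = 12 · (3/5)^{5} = 2916/3125 ≈ 0.9331.


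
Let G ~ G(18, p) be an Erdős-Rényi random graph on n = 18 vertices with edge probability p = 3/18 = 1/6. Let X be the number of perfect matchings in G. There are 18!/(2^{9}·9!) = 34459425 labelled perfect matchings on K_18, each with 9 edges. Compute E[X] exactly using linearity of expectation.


K_18 has 18!/(2^{9}·9!) = 34459425 labelled perfect matchings.
For each such perfect matching H, let X_H = 1 if all 9 edges of H are present in G. Then P[X_H = 1] = p^{9} = (1/6)^{9} = 1/10077696.
By linearity of expectation: E[X] = Σ_H E[X_H] = 34459425 · p^{9} = 34459425 · 1/10077696 = 425425/124416.
Numerically: E[X] ≈ 3.41938.

E[X] = 34459425 · (1/6)^{9} = 425425/124416 ≈ 3.41938.


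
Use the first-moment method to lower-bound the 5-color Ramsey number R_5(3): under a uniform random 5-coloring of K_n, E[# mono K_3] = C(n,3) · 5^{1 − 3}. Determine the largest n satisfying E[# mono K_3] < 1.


We need C(n, 3) · 5^{1 − 3} < 1, i.e. C(n, 3) < 5^{3 − 1} = 25.
Check values of n near the boundary:
  n = 3: C(3, 3) = 1; 1 < 25? YES
  n = 4: C(4, 3) = 4; 4 < 25? YES
  n = 5: C(5, 3) = 10; 10 < 25? YES
  n = 6: C(6, 3) = 20; 20 < 25? YES
  n = 7: C(7, 3) = 35; 35 < 25? NO
  n = 8: C(8, 3) = 56; 56 < 25? NO
  n = 9: C(9, 3) = 84; 84 < 25? NO
The largest n with C(n, 3) < 25 is n = 6 (where E[X] = 4/5 ≈ 0.8000). Hence R_5(3) > 6, i.e. R_5(3) ≥ 7.

Largest n = 6; hence R_5(3) > 6.


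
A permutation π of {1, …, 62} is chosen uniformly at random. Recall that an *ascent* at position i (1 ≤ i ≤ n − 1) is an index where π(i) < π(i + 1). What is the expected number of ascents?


Write X = Σ X_I over i = 1, …, 61, with X_I the indicator of one ascent.
There are 61 indicators.
For each fixed i, the pair (π(i), π(i+1)) is a uniformly random ordered pair of distinct values from {1, …, 62}; by symmetry P[π(i) < π(i+1)] = 1/2.
By linearity: E[X] = 61 · (1/2) = (62 − 1) · (1/2) = 61/2 ≈ 30.50000.

E[X] = 61/2 = 30.50000.


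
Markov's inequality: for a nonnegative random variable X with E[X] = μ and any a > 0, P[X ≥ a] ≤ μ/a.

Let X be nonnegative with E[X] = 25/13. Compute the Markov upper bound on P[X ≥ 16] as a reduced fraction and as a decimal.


μ = E[X] = 25/13, a = 16.
Markov: P[X ≥ 16] ≤ μ/a = (25/13)/16 = 25/208.
Numerically: ≈ 0.120.
(Since a = 16 > μ = 1.923, the bound 25/208 is < 1 and informative.)

P[X ≥ 16] ≤ 25/208 ≈ 0.120.


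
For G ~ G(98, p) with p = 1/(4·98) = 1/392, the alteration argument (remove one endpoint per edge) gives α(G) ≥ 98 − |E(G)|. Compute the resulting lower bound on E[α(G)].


E[|E(G)|] = C(98, 2)·p = 4753 · (1/392) = 97/8.
E[α(G)] ≥ n − E[|E(G)|] = 98 − 97/8 = 687/8.
Numerically: ≈ 85.875000.
(This is only a lower bound; the true E[α(G)] may be larger.)

E[α(G)] ≥ 687/8 ≈ 85.875000.


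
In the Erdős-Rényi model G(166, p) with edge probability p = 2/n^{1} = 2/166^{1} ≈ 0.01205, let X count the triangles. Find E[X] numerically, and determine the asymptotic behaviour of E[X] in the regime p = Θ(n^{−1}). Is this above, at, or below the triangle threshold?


Number of potential triangles: C(166, 3) = 748660.
Each occurs with probability p³ ≈ (0.01205)³ ≈ 1.748903e-06.
By linearity: E[X] = C(166, 3)·p³ ≈ 748660 · 1.748903e-06 ≈ 1.3093.
Here α = 1, so p = 2/n is exactly at the triangle threshold p ~ 1/n. Asymptotically E[X] → c³/6 = 2³/6 = 4/3 ≈ 1.3333, a bounded constant. In this regime the triangle count is asymptotically Poisson(c³/6).

E[X] ≈ 1.3093; in regime p = Θ(1/n^{1}) E[X] stays bounded (at the triangle threshold p ~ 1/n).


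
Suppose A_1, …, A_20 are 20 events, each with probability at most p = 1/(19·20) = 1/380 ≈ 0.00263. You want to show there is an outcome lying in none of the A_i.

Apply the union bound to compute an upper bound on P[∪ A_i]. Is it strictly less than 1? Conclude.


Union bound: P[∪_{i=1}^{20} A_i] ≤ Σ_i P[A_i] ≤ 20·p = 20·(1/380) = 1/19.
Numerically: 1/19 ≈ 0.05263.
Is 1/19 < 1? YES.
Since P[∪ A_i] ≤ 1/19 < 1, the complement has P[∩ A_i^c] ≥ 1 − 1/19 = 18/19 > 0, so some outcome avoids every A_i.

20·p = 1/19 ≈ 0.05263; existence CERTIFIED by the union bound.


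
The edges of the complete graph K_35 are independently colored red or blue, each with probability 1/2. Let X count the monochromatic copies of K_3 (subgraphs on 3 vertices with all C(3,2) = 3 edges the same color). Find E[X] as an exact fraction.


Let X = Σ_S X_S over the C(35, 3) = 6545 subsets S of size 3, where X_S = 1 if the K_3 on S is monochromatic.
For a fixed S, the K_3 on S has C(3, 2) = 3 edges. P[all 3 edges red] = (1/2)^3, and likewise for blue, so P[monochromatic] = 2·(1/2)^3 = 2^{1 − 3} = 1/4.
Summing: E[X] = C(35, 3) · 2^{1 − 3} = 6545 · 1/4 = 6545/4.
Numerically: E[X] ≈ 1636.2500.

E[X] = C(35,3)·2^(1−C(3,2)) = 6545/4 ≈ 1636.2500.


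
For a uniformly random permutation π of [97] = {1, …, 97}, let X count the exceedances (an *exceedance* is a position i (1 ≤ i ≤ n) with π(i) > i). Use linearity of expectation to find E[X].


Write X = Σ_{i=1}^{97} X_i, where X_i = 1_{π(i) > i}.
For each fixed i, π(i) is uniform over {1, …, 97} (marginal of a uniform permutation), so P[π(i) > i] = (n − i)/n. Summing: Σ_{i=1}^{97} (n − i)/n = (0 + 1 + … + 96)/97 = 97(97 − 1)/(2·97) = (97 − 1)/2.
Hence E[X] = Σ_{i=1}^{97} (97 − i)/97 = 48 ≈ 48.0000.

E[X] = 48 = 48.0000.


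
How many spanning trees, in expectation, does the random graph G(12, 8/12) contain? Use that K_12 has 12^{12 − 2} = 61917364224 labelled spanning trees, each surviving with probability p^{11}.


K_12 has 12^{12 − 2} = 61917364224 labelled spanning trees.
For each such spanning tree H, let X_H = 1 if all 11 edges of H are present in G. Then P[X_H = 1] = p^{11} = (2/3)^{11} = 2048/177147.
Summing the indicators: E[X] = Σ_H E[X_H] = 61917364224 · p^{11} = 61917364224 · 2048/177147 = 2147483648/3.
Numerically: E[X] ≈ 7.15828e+08.

E[X] = 61917364224 · (2/3)^{11} = 2147483648/3 ≈ 7.15828e+08.


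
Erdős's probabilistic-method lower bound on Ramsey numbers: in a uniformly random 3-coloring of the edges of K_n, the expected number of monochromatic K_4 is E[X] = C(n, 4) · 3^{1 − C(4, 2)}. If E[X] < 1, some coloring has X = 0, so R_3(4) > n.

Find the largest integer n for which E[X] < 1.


We need C(n, 4) · 3^{1 − 6} < 1, i.e. C(n, 4) < 3^{6 − 1} = 243.
Check values of n near the boundary:
  n = 5: C(5, 4) = 5; 5 < 243? YES
  n = 6: C(6, 4) = 15; 15 < 243? YES
  n = 7: C(7, 4) = 35; 35 < 243? YES
  n = 8: C(8, 4) = 70; 70 < 243? YES
  n = 9: C(9, 4) = 126; 126 < 243? YES
  n = 10: C(10, 4) = 210; 210 < 243? YES
  n = 11: C(11, 4) = 330; 330 < 243? NO
  n = 12: C(12, 4) = 495; 495 < 243? NO
The largest n with C(n, 4) < 243 is n = 10 (where E[X] = 70/81 ≈ 0.864). Hence R_3(4) > 10, i.e. R_3(4) ≥ 11.

Largest n = 10; hence R_3(4) > 10.


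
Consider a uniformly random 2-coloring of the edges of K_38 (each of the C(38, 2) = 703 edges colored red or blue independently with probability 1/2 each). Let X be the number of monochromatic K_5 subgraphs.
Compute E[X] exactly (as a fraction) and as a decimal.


Let X = Σ_S X_S over the C(38, 5) = 501942 subsets S of size 5, where X_S = 1 if the K_5 on S is monochromatic.
For a fixed S, the K_5 on S has C(5, 2) = 10 edges. P[all 10 edges red] = (1/2)^10, and likewise for blue, so P[monochromatic] = 2·(1/2)^10 = 2^{1 − 10} = 1/512.
Summing: E[X] = C(38, 5) · 2^{1 − 10} = 501942 · 1/512 = 250971/256.
Numerically: E[X] ≈ 980.35547.

E[X] = C(38,5)·2^(1−C(5,2)) = 250971/256 ≈ 980.35547.


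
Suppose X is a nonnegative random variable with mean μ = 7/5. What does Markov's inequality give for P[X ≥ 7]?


μ = E[X] = 7/5, a = 7.
Markov: P[X ≥ 7] ≤ μ/a = (7/5)/7 = 1/5.
Numerically: ≈ 0.200000.
(Since a = 7 > μ = 1.400000, the bound 1/5 is < 1 and informative.)

P[X ≥ 7] ≤ 1/5 ≈ 0.200000.


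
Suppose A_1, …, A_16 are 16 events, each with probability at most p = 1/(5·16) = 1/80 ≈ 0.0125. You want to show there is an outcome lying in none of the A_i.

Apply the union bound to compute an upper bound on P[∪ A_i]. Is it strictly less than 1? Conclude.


Union bound: P[∪_{i=1}^{16} A_i] ≤ Σ_i P[A_i] ≤ 16·p = 16·(1/80) = 1/5.
Numerically: 1/5 ≈ 0.2000.
Is 1/5 < 1? YES.
Since P[∪ A_i] ≤ 1/5 < 1, the complement has P[∩ A_i^c] ≥ 1 − 1/5 = 4/5 > 0, so some outcome avoids every A_i.

16·p = 1/5 ≈ 0.2000; existence CERTIFIED by the union bound.


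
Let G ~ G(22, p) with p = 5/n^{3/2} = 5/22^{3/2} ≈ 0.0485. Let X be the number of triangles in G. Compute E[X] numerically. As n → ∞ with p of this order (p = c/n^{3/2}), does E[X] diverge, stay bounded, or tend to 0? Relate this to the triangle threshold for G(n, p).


Number of potential triangles: C(22, 3) = 1540.
Each occurs with probability p³ ≈ (0.0485)³ ≈ 1.13765e-04.
By linearity: E[X] = C(22, 3)·p³ ≈ 1540 · 1.13765e-04 ≈ 0.175.
Since α = 3/2 > 1, p = c/n^{3/2} = o(1/n) is below the triangle threshold p ~ 1/n. Asymptotically E[X] ~ (c³/6)·n^{3(1−α)} = (5³/6)·n^{-1.5} → 0, so by Markov's inequality G has no triangles w.h.p.

E[X] ≈ 0.175; in regime p = Θ(1/n^{3/2}) E[X] tends to 0 (below the triangle threshold p ~ 1/n).


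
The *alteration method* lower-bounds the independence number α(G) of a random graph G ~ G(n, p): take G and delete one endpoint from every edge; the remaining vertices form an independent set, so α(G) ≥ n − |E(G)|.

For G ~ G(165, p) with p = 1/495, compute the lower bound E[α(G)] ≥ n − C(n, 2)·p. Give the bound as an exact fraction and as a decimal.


E[|E(G)|] = C(165, 2)·p = 13530 · (1/495) = 82/3.
E[α(G)] ≥ n − E[|E(G)|] = 165 − 82/3 = 413/3.
Numerically: ≈ 137.6667.
(This is only a lower bound; the true E[α(G)] may be larger.)

E[α(G)] ≥ 413/3 ≈ 137.6667.


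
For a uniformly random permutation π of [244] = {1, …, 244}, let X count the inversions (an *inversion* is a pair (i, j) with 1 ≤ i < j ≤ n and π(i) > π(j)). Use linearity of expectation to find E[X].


Write X = Σ X_I over the C(244, 2) = 29646 pairs i < j, with X_I the indicator of one inversion.
There are 29646 indicators.
For each fixed pair i < j, the values π(i) and π(j) are two distinct elements of {1, …, 244} in uniformly random order; by symmetry P[π(i) > π(j)] = 1/2.
By linearity: E[X] = 29646 · (1/2) = C(244, 2) · (1/2) = 29646/2 = 14823 ≈ 14823.00000.

E[X] = 14823 = 14823.00000.


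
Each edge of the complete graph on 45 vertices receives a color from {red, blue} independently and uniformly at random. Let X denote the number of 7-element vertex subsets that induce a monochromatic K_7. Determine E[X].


Let X = Σ_S X_S over the C(45, 7) = 45379620 subsets S of size 7, where X_S = 1 if the K_7 on S is monochromatic.
For a fixed S, the K_7 on S has C(7, 2) = 21 edges. P[all 21 edges red] = (1/2)^21, and likewise for blue, so P[monochromatic] = 2·(1/2)^21 = 2^{1 − 21} = 1/1048576.
By linearity: E[X] = C(45, 7) · 2^{1 − 21} = 45379620 · 1/1048576 = 11344905/262144.
Numerically: E[X] ≈ 43.277378.

E[X] = C(45,7)·2^(1−C(7,2)) = 11344905/262144 ≈ 43.277378.


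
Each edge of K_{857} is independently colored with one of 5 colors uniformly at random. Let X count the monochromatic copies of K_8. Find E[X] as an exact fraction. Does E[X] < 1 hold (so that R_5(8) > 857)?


E[X] = C(857, 8) · 5^{1 − 28} = 6983854138365964575 · 5^{−27} = 6983854138365964575/7450580596923828125.
As a reduced fraction: E[X] = 279354165534638583/298023223876953125 ≈ 0.93736.
Is E[X] < 1? YES.
Since E[X] < 1, there exists a 5-coloring of K_{857} with no monochromatic K_8; hence R_5(8) > 857.

E[X] = 279354165534638583/298023223876953125 ≈ 0.93736; E[X] < 1, so R_5(8) > 857.


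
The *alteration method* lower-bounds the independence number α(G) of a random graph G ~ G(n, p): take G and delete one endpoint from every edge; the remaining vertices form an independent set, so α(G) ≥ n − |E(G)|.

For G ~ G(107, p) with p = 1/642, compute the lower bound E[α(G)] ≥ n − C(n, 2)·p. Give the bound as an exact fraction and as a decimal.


E[|E(G)|] = C(107, 2)·p = 5671 · (1/642) = 53/6.
E[α(G)] ≥ n − E[|E(G)|] = 107 − 53/6 = 589/6.
Numerically: ≈ 98.16667.
(This is only a lower bound; the true E[α(G)] may be larger.)

E[α(G)] ≥ 589/6 ≈ 98.16667.


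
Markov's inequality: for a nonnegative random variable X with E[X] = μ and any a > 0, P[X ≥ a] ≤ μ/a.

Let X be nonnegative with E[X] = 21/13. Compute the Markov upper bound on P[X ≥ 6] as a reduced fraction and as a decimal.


μ = E[X] = 21/13, a = 6.
Markov: P[X ≥ 6] ≤ μ/a = (21/13)/6 = 7/26.
Numerically: ≈ 0.2692.
(Since a = 6 > μ = 1.6154, the bound 7/26 is < 1 and informative.)

P[X ≥ 6] ≤ 7/26 ≈ 0.2692.


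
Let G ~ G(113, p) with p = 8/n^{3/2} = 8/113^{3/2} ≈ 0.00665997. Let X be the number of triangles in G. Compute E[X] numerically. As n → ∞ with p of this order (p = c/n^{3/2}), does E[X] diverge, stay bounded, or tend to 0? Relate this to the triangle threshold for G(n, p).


Number of potential triangles: C(113, 3) = 234136.
Each occurs with probability p³ ≈ (0.00665997)³ ≈ 2.95404404e-07.
By linearity: E[X] = C(113, 3)·p³ ≈ 234136 · 2.95404404e-07 ≈ 0.069165.
Since α = 3/2 > 1, p = c/n^{3/2} = o(1/n) is below the triangle threshold p ~ 1/n. Asymptotically E[X] ~ (c³/6)·n^{3(1−α)} = (8³/6)·n^{-1.5} → 0, so by Markov's inequality G has no triangles w.h.p.

E[X] ≈ 0.069165; in regime p = Θ(1/n^{3/2}) E[X] tends to 0 (below the triangle threshold p ~ 1/n).


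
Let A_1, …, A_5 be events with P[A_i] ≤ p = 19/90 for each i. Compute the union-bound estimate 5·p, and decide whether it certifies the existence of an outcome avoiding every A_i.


Union bound: P[∪_{i=1}^{5} A_i] ≤ Σ_i P[A_i] ≤ 5·p = 5·(19/90) = 19/18.
Numerically: 19/18 ≈ 1.056.
Is 19/18 < 1? NO.
Since the bound 19/18 is ≥ 1, the union bound is uninformative here; it does NOT by itself certify existence.

5·p = 19/18 ≈ 1.056; existence NOT certified by the union bound.


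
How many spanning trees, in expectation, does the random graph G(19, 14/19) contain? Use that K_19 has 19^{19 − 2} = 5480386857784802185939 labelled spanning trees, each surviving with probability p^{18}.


K_19 has 19^{19 − 2} = 5480386857784802185939 labelled spanning trees.
For each such spanning tree H, let X_H = 1 if all 18 edges of H are present in G. Then P[X_H = 1] = p^{18} = (14/19)^{18} = 426878854210636742656/104127350297911241532841.
By linearity of expectation: E[X] = Σ_H E[X_H] = 5480386857784802185939 · p^{18} = 5480386857784802185939 · 426878854210636742656/104127350297911241532841 = 426878854210636742656/19.
Numerically: E[X] ≈ 2.25e+19.

E[X] = 5480386857784802185939 · (14/19)^{18} = 426878854210636742656/19 ≈ 2.25e+19.


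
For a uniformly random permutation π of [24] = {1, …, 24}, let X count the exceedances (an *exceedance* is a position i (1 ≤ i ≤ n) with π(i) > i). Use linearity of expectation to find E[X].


Write X = Σ_{i=1}^{24} X_i, where X_i = 1_{π(i) > i}.
For each fixed i, π(i) is uniform over {1, …, 24} (marginal of a uniform permutation), so P[π(i) > i] = (n − i)/n. Summing: Σ_{i=1}^{24} (n − i)/n = (0 + 1 + … + 23)/24 = 24(24 − 1)/(2·24) = (24 − 1)/2.
Hence E[X] = Σ_{i=1}^{24} (24 − i)/24 = 23/2 ≈ 11.5000.

E[X] = 23/2 = 11.5000.


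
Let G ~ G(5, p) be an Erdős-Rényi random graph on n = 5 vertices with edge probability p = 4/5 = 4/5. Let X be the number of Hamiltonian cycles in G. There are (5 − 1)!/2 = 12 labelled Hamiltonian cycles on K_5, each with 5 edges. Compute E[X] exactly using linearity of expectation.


K_5 has (5 − 1)!/2 = 12 labelled Hamiltonian cycles.
For each such Hamiltonian cycle H, let X_H = 1 if all 5 edges of H are present in G. Then P[X_H = 1] = p^{5} = (4/5)^{5} = 1024/3125.
By linearity: E[X] = Σ_H E[X_H] = 12 · p^{5} = 12 · 1024/3125 = 12288/3125.
Numerically: E[X] ≈ 3.9322.

E[X] = 12 · (4/5)^{5} = 12288/3125 ≈ 3.9322.


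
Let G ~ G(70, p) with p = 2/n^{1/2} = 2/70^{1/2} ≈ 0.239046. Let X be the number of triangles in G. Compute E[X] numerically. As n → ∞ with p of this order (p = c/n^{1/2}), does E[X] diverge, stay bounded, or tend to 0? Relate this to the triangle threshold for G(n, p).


Number of potential triangles: C(70, 3) = 54740.
Each occurs with probability p³ ≈ (0.239046)³ ≈ 1.36597555e-02.
By linearity: E[X] = C(70, 3)·p³ ≈ 54740 · 1.36597555e-02 ≈ 747.735018.
Since α = 1/2 < 1, p = c/n^{1/2} ≫ 1/n is above the triangle threshold p ~ 1/n. Asymptotically E[X] ~ (c³/6)·n^{3(1−α)} = (2³/6)·n^{1.5} → ∞; triangles are abundant w.h.p.

E[X] ≈ 747.735018; in regime p = Θ(1/n^{1/2}) E[X] diverges (above the triangle threshold p ~ 1/n).


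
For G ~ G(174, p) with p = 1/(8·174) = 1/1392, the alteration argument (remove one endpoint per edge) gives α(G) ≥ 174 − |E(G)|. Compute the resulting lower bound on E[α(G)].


E[|E(G)|] = C(174, 2)·p = 15051 · (1/1392) = 173/16.
E[α(G)] ≥ n − E[|E(G)|] = 174 − 173/16 = 2611/16.
Numerically: ≈ 163.1875.
(This is only a lower bound; the true E[α(G)] may be larger.)

E[α(G)] ≥ 2611/16 ≈ 163.1875.


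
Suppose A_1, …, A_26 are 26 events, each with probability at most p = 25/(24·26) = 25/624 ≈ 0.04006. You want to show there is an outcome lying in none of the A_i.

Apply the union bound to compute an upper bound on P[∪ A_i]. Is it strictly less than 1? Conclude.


Union bound: P[∪_{i=1}^{26} A_i] ≤ Σ_i P[A_i] ≤ 26·p = 26·(25/624) = 25/24.
Numerically: 25/24 ≈ 1.04167.
Is 25/24 < 1? NO.
Since the bound 25/24 is ≥ 1, the union bound is uninformative here; it does NOT by itself certify existence.

26·p = 25/24 ≈ 1.04167; existence NOT certified by the union bound.


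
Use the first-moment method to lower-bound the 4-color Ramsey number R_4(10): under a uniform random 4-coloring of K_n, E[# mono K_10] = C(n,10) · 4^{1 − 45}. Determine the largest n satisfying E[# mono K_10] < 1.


We need C(n, 10) · 4^{1 − 45} < 1, i.e. C(n, 10) < 4^{45 − 1} = 309485009821345068724781056.
Check values of n near the boundary:
  n = 2020: C(2020, 10) = 304832018578739931133653656; 304832018578739931133653656 < 309485009821345068724781056? YES
  n = 2021: C(2021, 10) = 306347841644770462864800616; 306347841644770462864800616 < 309485009821345068724781056? YES
  n = 2022: C(2022, 10) = 307870445231474093395937796; 307870445231474093395937796 < 309485009821345068724781056? YES
  n = 2023: C(2023, 10) = 309399856285778485315440716; 309399856285778485315440716 < 309485009821345068724781056? YES
  n = 2024: C(2024, 10) = 310936101848269937576192656; 310936101848269937576192656 < 309485009821345068724781056? NO
  n = 2025: C(2025, 10) = 312479209053472269772600560; 312479209053472269772600560 < 309485009821345068724781056? NO
The largest n with C(n, 10) < 309485009821345068724781056 is n = 2023 (where E[X] = 77349964071444621328860179/77371252455336267181195264 ≈ 0.9997249). Hence R_4(10) > 2023, i.e. R_4(10) ≥ 2024.

Largest n = 2023; hence R_4(10) > 2023.


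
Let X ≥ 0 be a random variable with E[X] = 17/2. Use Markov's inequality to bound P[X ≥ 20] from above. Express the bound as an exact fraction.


μ = E[X] = 17/2, a = 20.
Markov: P[X ≥ 20] ≤ μ/a = (17/2)/20 = 17/40.
Numerically: ≈ 0.425000.
(Since a = 20 > μ = 8.500000, the bound 17/40 is < 1 and informative.)

P[X ≥ 20] ≤ 17/40 ≈ 0.425000.


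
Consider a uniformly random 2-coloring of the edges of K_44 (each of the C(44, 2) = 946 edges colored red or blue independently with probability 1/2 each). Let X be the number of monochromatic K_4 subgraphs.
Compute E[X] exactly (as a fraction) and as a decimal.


Let X = Σ_S X_S over the C(44, 4) = 135751 subsets S of size 4, where X_S = 1 if the K_4 on S is monochromatic.
For a fixed S, the K_4 on S has C(4, 2) = 6 edges. P[all 6 edges red] = (1/2)^6, and likewise for blue, so P[monochromatic] = 2·(1/2)^6 = 2^{1 − 6} = 1/32.
Summing: E[X] = C(44, 4) · 2^{1 − 6} = 135751 · 1/32 = 135751/32.
Numerically: E[X] ≈ 4242.21875.

E[X] = C(44,4)·2^(1−C(4,2)) = 135751/32 ≈ 4242.21875.


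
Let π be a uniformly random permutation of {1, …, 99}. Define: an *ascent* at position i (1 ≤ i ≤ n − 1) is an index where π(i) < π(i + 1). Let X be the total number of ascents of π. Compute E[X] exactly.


Write X = Σ X_I over i = 1, …, 98, with X_I the indicator of one ascent.
There are 98 indicators.
For each fixed i, the pair (π(i), π(i+1)) is a uniformly random ordered pair of distinct values from {1, …, 99}; by symmetry P[π(i) < π(i+1)] = 1/2.
By linearity: E[X] = 98 · (1/2) = (99 − 1) · (1/2) = 49 ≈ 49.0000.

E[X] = 49 = 49.0000.


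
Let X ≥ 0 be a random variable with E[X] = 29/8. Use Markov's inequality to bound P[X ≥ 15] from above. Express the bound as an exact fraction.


μ = E[X] = 29/8, a = 15.
Markov: P[X ≥ 15] ≤ μ/a = (29/8)/15 = 29/120.
Numerically: ≈ 0.242.
(Since a = 15 > μ = 3.625, the bound 29/120 is < 1 and informative.)

P[X ≥ 15] ≤ 29/120 ≈ 0.242.


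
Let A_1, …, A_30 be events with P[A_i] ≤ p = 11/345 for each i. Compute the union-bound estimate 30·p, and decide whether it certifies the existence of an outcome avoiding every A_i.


Union bound: P[∪_{i=1}^{30} A_i] ≤ Σ_i P[A_i] ≤ 30·p = 30·(11/345) = 22/23.
Numerically: 22/23 ≈ 0.9565217.
Is 22/23 < 1? YES.
Since P[∪ A_i] ≤ 22/23 < 1, the complement has P[∩ A_i^c] ≥ 1 − 22/23 = 1/23 > 0, so some outcome avoids every A_i.

30·p = 22/23 ≈ 0.9565217; existence CERTIFIED by the union bound.


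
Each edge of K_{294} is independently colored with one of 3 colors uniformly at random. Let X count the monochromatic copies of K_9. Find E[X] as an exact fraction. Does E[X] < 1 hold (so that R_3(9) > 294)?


E[X] = C(294, 9) · 3^{1 − 36} = 39963546001186808 · 3^{−35} = 39963546001186808/50031545098999707.
As a reduced fraction: E[X] = 39963546001186808/50031545098999707 ≈ 0.7987670.
Is E[X] < 1? YES.
Since E[X] < 1, there exists a 3-coloring of K_{294} with no monochromatic K_9; hence R_3(9) > 294.

E[X] = 39963546001186808/50031545098999707 ≈ 0.7987670; E[X] < 1, so R_3(9) > 294.


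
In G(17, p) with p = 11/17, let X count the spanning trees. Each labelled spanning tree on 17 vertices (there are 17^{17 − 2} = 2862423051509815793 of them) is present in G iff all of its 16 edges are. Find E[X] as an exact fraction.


K_17 has 17^{17 − 2} = 2862423051509815793 labelled spanning trees.
For each such spanning tree H, let X_H = 1 if all 16 edges of H are present in G. Then P[X_H = 1] = p^{16} = (11/17)^{16} = 45949729863572161/48661191875666868481.
By linearity of expectation: E[X] = Σ_H E[X_H] = 2862423051509815793 · p^{16} = 2862423051509815793 · 45949729863572161/48661191875666868481 = 45949729863572161/17.
Numerically: E[X] ≈ 2.7e+15.

E[X] = 2862423051509815793 · (11/17)^{16} = 45949729863572161/17 ≈ 2.7e+15.


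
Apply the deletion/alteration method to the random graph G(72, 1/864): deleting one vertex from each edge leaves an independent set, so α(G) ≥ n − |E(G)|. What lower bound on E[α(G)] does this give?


E[|E(G)|] = C(72, 2)·p = 2556 · (1/864) = 71/24.
E[α(G)] ≥ n − E[|E(G)|] = 72 − 71/24 = 1657/24.
Numerically: ≈ 69.0417.
(This is only a lower bound; the true E[α(G)] may be larger.)

E[α(G)] ≥ 1657/24 ≈ 69.0417.


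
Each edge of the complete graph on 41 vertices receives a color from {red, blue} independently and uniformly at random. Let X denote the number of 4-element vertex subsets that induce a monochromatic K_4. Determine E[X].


Let X = Σ_S X_S over the C(41, 4) = 101270 subsets S of size 4, where X_S = 1 if the K_4 on S is monochromatic.
For a fixed S, the K_4 on S has C(4, 2) = 6 edges. P[all 6 edges red] = (1/2)^6, and likewise for blue, so P[monochromatic] = 2·(1/2)^6 = 2^{1 − 6} = 1/32.
By linearity: E[X] = C(41, 4) · 2^{1 − 6} = 101270 · 1/32 = 50635/16.
Numerically: E[X] ≈ 3164.687500.

E[X] = C(41,4)·2^(1−C(4,2)) = 50635/16 ≈ 3164.687500.


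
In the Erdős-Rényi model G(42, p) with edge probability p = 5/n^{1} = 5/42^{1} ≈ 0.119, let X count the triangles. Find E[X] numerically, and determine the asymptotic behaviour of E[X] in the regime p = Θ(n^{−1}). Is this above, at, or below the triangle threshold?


Number of potential triangles: C(42, 3) = 11480.
Each occurs with probability p³ ≈ (0.119)³ ≈ 1.68718e-03.
By linearity: E[X] = C(42, 3)·p³ ≈ 11480 · 1.68718e-03 ≈ 19.369.
Here α = 1, so p = 5/n is exactly at the triangle threshold p ~ 1/n. Asymptotically E[X] → c³/6 = 5³/6 = 125/6 ≈ 20.833, a bounded constant. In this regime the triangle count is asymptotically Poisson(c³/6).

E[X] ≈ 19.369; in regime p = Θ(1/n^{1}) E[X] stays bounded (at the triangle threshold p ~ 1/n).


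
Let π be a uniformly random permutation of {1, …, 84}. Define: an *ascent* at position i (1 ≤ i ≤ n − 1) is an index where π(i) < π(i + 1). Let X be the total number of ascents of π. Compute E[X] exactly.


Write X = Σ X_I over i = 1, …, 83, with X_I the indicator of one ascent.
There are 83 indicators.
For each fixed i, the pair (π(i), π(i+1)) is a uniformly random ordered pair of distinct values from {1, …, 84}; by symmetry P[π(i) < π(i+1)] = 1/2.
By linearity: E[X] = 83 · (1/2) = (84 − 1) · (1/2) = 83/2 ≈ 41.5000.

E[X] = 83/2 = 41.5000.


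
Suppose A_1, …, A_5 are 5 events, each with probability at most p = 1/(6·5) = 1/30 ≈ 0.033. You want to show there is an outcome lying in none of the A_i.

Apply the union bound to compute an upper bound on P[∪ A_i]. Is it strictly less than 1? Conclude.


Union bound: P[∪_{i=1}^{5} A_i] ≤ Σ_i P[A_i] ≤ 5·p = 5·(1/30) = 1/6.
Numerically: 1/6 ≈ 0.167.
Is 1/6 < 1? YES.
Since P[∪ A_i] ≤ 1/6 < 1, the complement has P[∩ A_i^c] ≥ 1 − 1/6 = 5/6 > 0, so some outcome avoids every A_i.

5·p = 1/6 ≈ 0.167; existence CERTIFIED by the union bound.


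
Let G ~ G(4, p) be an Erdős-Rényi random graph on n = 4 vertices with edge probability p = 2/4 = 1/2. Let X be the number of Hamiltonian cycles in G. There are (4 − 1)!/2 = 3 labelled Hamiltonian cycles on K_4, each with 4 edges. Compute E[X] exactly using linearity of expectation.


K_4 has (4 − 1)!/2 = 3 labelled Hamiltonian cycles.
For each such Hamiltonian cycle H, let X_H = 1 if all 4 edges of H are present in G. Then P[X_H = 1] = p^{4} = (1/2)^{4} = 1/16.
By linearity of expectation: E[X] = Σ_H E[X_H] = 3 · p^{4} = 3 · 1/16 = 3/16.
Numerically: E[X] ≈ 0.1875.

E[X] = 3 · (1/2)^{4} = 3/16 ≈ 0.1875.


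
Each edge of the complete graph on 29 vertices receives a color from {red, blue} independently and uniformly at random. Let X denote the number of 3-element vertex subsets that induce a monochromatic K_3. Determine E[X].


Let X = Σ_S X_S over the C(29, 3) = 3654 subsets S of size 3, where X_S = 1 if the K_3 on S is monochromatic.
For a fixed S, the K_3 on S has C(3, 2) = 3 edges. P[all 3 edges red] = (1/2)^3, and likewise for blue, so P[monochromatic] = 2·(1/2)^3 = 2^{1 − 3} = 1/4.
By linearity of expectation: E[X] = C(29, 3) · 2^{1 − 3} = 3654 · 1/4 = 1827/2.
Numerically: E[X] ≈ 913.5000.

E[X] = C(29,3)·2^(1−C(3,2)) = 1827/2 ≈ 913.5000.


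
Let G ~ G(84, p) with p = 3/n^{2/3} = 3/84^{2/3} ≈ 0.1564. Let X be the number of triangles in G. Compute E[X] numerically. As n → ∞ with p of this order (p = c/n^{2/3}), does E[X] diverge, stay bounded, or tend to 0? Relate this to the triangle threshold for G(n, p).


Number of potential triangles: C(84, 3) = 95284.
Each occurs with probability p³ ≈ (0.1564)³ ≈ 3.826531e-03.
By linearity: E[X] = C(84, 3)·p³ ≈ 95284 · 3.826531e-03 ≈ 364.6071.
Since α = 2/3 < 1, p = c/n^{2/3} ≫ 1/n is above the triangle threshold p ~ 1/n. Asymptotically E[X] ~ (c³/6)·n^{3(1−α)} = (3³/6)·n^{1} → ∞; triangles are abundant w.h.p.

E[X] ≈ 364.6071; in regime p = Θ(1/n^{2/3}) E[X] diverges (above the triangle threshold p ~ 1/n).


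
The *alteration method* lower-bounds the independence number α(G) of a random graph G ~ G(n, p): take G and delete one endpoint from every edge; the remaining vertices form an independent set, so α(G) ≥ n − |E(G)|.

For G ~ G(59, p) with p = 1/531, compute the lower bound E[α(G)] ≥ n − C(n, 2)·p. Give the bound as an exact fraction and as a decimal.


E[|E(G)|] = C(59, 2)·p = 1711 · (1/531) = 29/9.
E[α(G)] ≥ n − E[|E(G)|] = 59 − 29/9 = 502/9.
Numerically: ≈ 55.77778.
(This is only a lower bound; the true E[α(G)] may be larger.)

E[α(G)] ≥ 502/9 ≈ 55.77778.


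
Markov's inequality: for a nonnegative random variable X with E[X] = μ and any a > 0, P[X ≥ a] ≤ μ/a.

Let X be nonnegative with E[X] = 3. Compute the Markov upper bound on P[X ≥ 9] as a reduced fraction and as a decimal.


μ = E[X] = 3, a = 9.
Markov: P[X ≥ 9] ≤ μ/a = (3)/9 = 1/3.
Numerically: ≈ 0.333333.
(Since a = 9 > μ = 3.000000, the bound 1/3 is < 1 and informative.)

P[X ≥ 9] ≤ 1/3 ≈ 0.333333.


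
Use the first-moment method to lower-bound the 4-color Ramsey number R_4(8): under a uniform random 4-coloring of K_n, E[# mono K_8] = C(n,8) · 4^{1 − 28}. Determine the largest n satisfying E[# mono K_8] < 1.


We need C(n, 8) · 4^{1 − 28} < 1, i.e. C(n, 8) < 4^{28 − 1} = 18014398509481984.
Check values of n near the boundary:
  n = 406: C(406, 8) = 17082453897995850; 17082453897995850 < 18014398509481984? YES
  n = 407: C(407, 8) = 17424959239309050; 17424959239309050 < 18014398509481984? YES
  n = 408: C(408, 8) = 17773458424095231; 17773458424095231 < 18014398509481984? YES
  n = 409: C(409, 8) = 18128041135797879; 18128041135797879 < 18014398509481984? NO
The largest n with C(n, 8) < 18014398509481984 is n = 408 (where E[X] = 17773458424095231/18014398509481984 ≈ 0.98663). Hence R_4(8) > 408, i.e. R_4(8) ≥ 409.

Largest n = 408; hence R_4(8) > 408.


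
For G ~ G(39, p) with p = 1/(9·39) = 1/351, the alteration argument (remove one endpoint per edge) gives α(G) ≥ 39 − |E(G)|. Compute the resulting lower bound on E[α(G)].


E[|E(G)|] = C(39, 2)·p = 741 · (1/351) = 19/9.
E[α(G)] ≥ n − E[|E(G)|] = 39 − 19/9 = 332/9.
Numerically: ≈ 36.88889.
(This is only a lower bound; the true E[α(G)] may be larger.)

E[α(G)] ≥ 332/9 ≈ 36.88889.


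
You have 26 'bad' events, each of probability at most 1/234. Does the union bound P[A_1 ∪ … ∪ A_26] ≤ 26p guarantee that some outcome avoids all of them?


Union bound: P[∪_{i=1}^{26} A_i] ≤ Σ_i P[A_i] ≤ 26·p = 26·(1/234) = 1/9.
Numerically: 1/9 ≈ 0.1111.
Is 1/9 < 1? YES.
Since P[∪ A_i] ≤ 1/9 < 1, the complement has P[∩ A_i^c] ≥ 1 − 1/9 = 8/9 > 0, so some outcome avoids every A_i.

26·p = 1/9 ≈ 0.1111; existence CERTIFIED by the union bound.


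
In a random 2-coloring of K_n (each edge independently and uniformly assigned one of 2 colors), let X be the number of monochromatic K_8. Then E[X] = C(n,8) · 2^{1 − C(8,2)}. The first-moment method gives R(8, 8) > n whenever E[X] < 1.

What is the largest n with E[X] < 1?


We need C(n, 8) · 2^{1 − 28} < 1, i.e. C(n, 8) < 2^{28 − 1} = 134217728.
Check values of n near the boundary:
  n = 36: C(36, 8) = 30260340; 30260340 < 134217728? YES
  n = 37: C(37, 8) = 38608020; 38608020 < 134217728? YES
  n = 38: C(38, 8) = 48903492; 48903492 < 134217728? YES
  n = 39: C(39, 8) = 61523748; 61523748 < 134217728? YES
  n = 40: C(40, 8) = 76904685; 76904685 < 134217728? YES
  n = 41: C(41, 8) = 95548245; 95548245 < 134217728? YES
  n = 42: C(42, 8) = 118030185; 118030185 < 134217728? YES
  n = 43: C(43, 8) = 145008513; 145008513 < 134217728? NO
The largest n with C(n, 8) < 134217728 is n = 42 (where E[X] = 118030185/134217728 ≈ 0.8793934). Hence R(8, 8) > 42, i.e. R(8, 8) ≥ 43.

Largest n = 42; hence R(8, 8) > 42.


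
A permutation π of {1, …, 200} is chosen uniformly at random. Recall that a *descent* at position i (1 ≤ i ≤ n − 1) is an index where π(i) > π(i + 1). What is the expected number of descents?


Write X = Σ X_I over i = 1, …, 199, with X_I the indicator of one descent.
There are 199 indicators.
For each fixed i, the pair (π(i), π(i+1)) is a uniformly random ordered pair of distinct values from {1, …, 200}; by symmetry P[π(i) > π(i+1)] = 1/2.
By linearity: E[X] = 199 · (1/2) = (200 − 1) · (1/2) = 199/2 ≈ 99.500.

E[X] = 199/2 = 99.500.


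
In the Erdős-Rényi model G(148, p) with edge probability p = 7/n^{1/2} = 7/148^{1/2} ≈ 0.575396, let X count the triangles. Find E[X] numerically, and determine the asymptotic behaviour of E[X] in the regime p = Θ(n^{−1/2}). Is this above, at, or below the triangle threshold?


Number of potential triangles: C(148, 3) = 529396.
Each occurs with probability p³ ≈ (0.575396)³ ≈ 1.90502881e-01.
By linearity: E[X] = C(148, 3)·p³ ≈ 529396 · 1.90502881e-01 ≈ 100851.462957.
Since α = 1/2 < 1, p = c/n^{1/2} ≫ 1/n is above the triangle threshold p ~ 1/n. Asymptotically E[X] ~ (c³/6)·n^{3(1−α)} = (7³/6)·n^{1.5} → ∞; triangles are abundant w.h.p.

E[X] ≈ 100851.462957; in regime p = Θ(1/n^{1/2}) E[X] diverges (above the triangle threshold p ~ 1/n).


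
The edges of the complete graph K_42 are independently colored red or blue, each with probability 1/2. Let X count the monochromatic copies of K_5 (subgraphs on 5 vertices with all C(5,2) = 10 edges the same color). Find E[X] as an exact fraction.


Let X = Σ_S X_S over the C(42, 5) = 850668 subsets S of size 5, where X_S = 1 if the K_5 on S is monochromatic.
For a fixed S, the K_5 on S has C(5, 2) = 10 edges. P[all 10 edges red] = (1/2)^10, and likewise for blue, so P[monochromatic] = 2·(1/2)^10 = 2^{1 − 10} = 1/512.
Summing: E[X] = C(42, 5) · 2^{1 − 10} = 850668 · 1/512 = 212667/128.
Numerically: E[X] ≈ 1661.460938.

E[X] = C(42,5)·2^(1−C(5,2)) = 212667/128 ≈ 1661.460938.


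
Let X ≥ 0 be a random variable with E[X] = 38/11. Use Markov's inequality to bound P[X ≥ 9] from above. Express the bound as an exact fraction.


μ = E[X] = 38/11, a = 9.
Markov: P[X ≥ 9] ≤ μ/a = (38/11)/9 = 38/99.
Numerically: ≈ 0.384.
(Since a = 9 > μ = 3.455, the bound 38/99 is < 1 and informative.)

P[X ≥ 9] ≤ 38/99 ≈ 0.384.


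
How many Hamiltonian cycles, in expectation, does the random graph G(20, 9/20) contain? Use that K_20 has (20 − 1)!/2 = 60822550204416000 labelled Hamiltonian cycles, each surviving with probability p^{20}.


K_20 has (20 − 1)!/2 = 60822550204416000 labelled Hamiltonian cycles.
For each such Hamiltonian cycle H, let X_H = 1 if all 20 edges of H are present in G. Then P[X_H = 1] = p^{20} = (9/20)^{20} = 12157665459056928801/104857600000000000000000000.
By linearity: E[X] = Σ_H E[X_H] = 60822550204416000 · p^{20} = 60822550204416000 · 12157665459056928801/104857600000000000000000000 = 180532279724605553545860280221/25600000000000000000.
Numerically: E[X] ≈ 7.052e+09.

E[X] = 60822550204416000 · (9/20)^{20} = 180532279724605553545860280221/25600000000000000000 ≈ 7.052e+09.


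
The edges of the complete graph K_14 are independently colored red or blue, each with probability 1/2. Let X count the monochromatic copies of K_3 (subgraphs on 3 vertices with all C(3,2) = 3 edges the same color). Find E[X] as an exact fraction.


Let X = Σ_S X_S over the C(14, 3) = 364 subsets S of size 3, where X_S = 1 if the K_3 on S is monochromatic.
For a fixed S, the K_3 on S has C(3, 2) = 3 edges. P[all 3 edges red] = (1/2)^3, and likewise for blue, so P[monochromatic] = 2·(1/2)^3 = 2^{1 − 3} = 1/4.
By linearity of expectation: E[X] = C(14, 3) · 2^{1 − 3} = 364 · 1/4 = 91.
Numerically: E[X] ≈ 91.0000.

E[X] = C(14,3)·2^(1−C(3,2)) = 91 ≈ 91.0000.


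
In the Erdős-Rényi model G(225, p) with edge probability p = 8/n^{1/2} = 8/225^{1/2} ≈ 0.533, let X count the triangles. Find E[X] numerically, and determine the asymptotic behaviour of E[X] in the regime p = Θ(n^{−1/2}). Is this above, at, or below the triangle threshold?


Number of potential triangles: C(225, 3) = 1873200.
Each occurs with probability p³ ≈ (0.533)³ ≈ 1.51704e-01.
By linearity: E[X] = C(225, 3)·p³ ≈ 1873200 · 1.51704e-01 ≈ 284171.378.
Since α = 1/2 < 1, p = c/n^{1/2} ≫ 1/n is above the triangle threshold p ~ 1/n. Asymptotically E[X] ~ (c³/6)·n^{3(1−α)} = (8³/6)·n^{1.5} → ∞; triangles are abundant w.h.p.

E[X] ≈ 284171.378; in regime p = Θ(1/n^{1/2}) E[X] diverges (above the triangle threshold p ~ 1/n).


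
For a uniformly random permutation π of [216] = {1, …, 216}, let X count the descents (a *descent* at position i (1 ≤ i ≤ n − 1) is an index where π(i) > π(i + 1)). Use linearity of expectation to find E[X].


Write X = Σ X_I over i = 1, …, 215, with X_I the indicator of one descent.
There are 215 indicators.
For each fixed i, the pair (π(i), π(i+1)) is a uniformly random ordered pair of distinct values from {1, …, 216}; by symmetry P[π(i) > π(i+1)] = 1/2.
By linearity: E[X] = 215 · (1/2) = (216 − 1) · (1/2) = 215/2 ≈ 107.500000.

E[X] = 215/2 = 107.500000.


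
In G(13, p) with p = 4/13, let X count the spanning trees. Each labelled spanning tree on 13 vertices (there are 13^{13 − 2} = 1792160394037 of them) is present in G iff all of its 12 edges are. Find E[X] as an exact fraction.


K_13 has 13^{13 − 2} = 1792160394037 labelled spanning trees.
For each such spanning tree H, let X_H = 1 if all 12 edges of H are present in G. Then P[X_H = 1] = p^{12} = (4/13)^{12} = 16777216/23298085122481.
By linearity: E[X] = Σ_H E[X_H] = 1792160394037 · p^{12} = 1792160394037 · 16777216/23298085122481 = 16777216/13.
Numerically: E[X] ≈ 1.29056e+06.

E[X] = 1792160394037 · (4/13)^{12} = 16777216/13 ≈ 1.29056e+06.


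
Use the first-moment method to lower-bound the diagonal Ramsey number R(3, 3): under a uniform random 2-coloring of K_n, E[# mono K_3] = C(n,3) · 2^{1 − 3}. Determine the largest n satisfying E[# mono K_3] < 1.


We need C(n, 3) · 2^{1 − 3} < 1, i.e. C(n, 3) < 2^{3 − 1} = 4.
Check values of n near the boundary:
  n = 3: C(3, 3) = 1; 1 < 4? YES
  n = 4: C(4, 3) = 4; 4 < 4? NO
  n = 5: C(5, 3) = 10; 10 < 4? NO
  n = 6: C(6, 3) = 20; 20 < 4? NO
The largest n with C(n, 3) < 4 is n = 3 (where E[X] = 1/4 ≈ 0.2500000). Hence R(3, 3) > 3, i.e. R(3, 3) ≥ 4.

Largest n = 3; hence R(3, 3) > 3.


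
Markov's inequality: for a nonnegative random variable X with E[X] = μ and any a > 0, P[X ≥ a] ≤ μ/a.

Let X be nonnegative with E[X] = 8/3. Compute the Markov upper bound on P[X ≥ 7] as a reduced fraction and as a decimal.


μ = E[X] = 8/3, a = 7.
Markov: P[X ≥ 7] ≤ μ/a = (8/3)/7 = 8/21.
Numerically: ≈ 0.380952.
(Since a = 7 > μ = 2.666667, the bound 8/21 is < 1 and informative.)

P[X ≥ 7] ≤ 8/21 ≈ 0.380952.


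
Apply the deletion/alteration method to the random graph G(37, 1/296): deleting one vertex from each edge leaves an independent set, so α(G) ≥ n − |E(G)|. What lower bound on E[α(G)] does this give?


E[|E(G)|] = C(37, 2)·p = 666 · (1/296) = 9/4.
E[α(G)] ≥ n − E[|E(G)|] = 37 − 9/4 = 139/4.
Numerically: ≈ 34.75000.
(This is only a lower bound; the true E[α(G)] may be larger.)

E[α(G)] ≥ 139/4 ≈ 34.75000.


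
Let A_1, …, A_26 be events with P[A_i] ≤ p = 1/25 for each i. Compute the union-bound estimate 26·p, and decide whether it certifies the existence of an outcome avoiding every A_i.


Union bound: P[∪_{i=1}^{26} A_i] ≤ Σ_i P[A_i] ≤ 26·p = 26·(1/25) = 26/25.
Numerically: 26/25 ≈ 1.0400.
Is 26/25 < 1? NO.
Since the bound 26/25 is ≥ 1, the union bound is uninformative here; it does NOT by itself certify existence.

26·p = 26/25 ≈ 1.0400; existence NOT certified by the union bound.
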